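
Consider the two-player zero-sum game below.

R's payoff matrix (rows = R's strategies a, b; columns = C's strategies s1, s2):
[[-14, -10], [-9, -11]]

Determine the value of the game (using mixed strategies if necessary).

Row minima are -14 and -11, so R's maximin is -11; column maxima are -9 and -10, so C's minimax is -10. These differ, so the equilibrium is in mixed strategies.
Let R play a with probability p. C is indifferent when −14p − 9(1−p) = −10p − 11(1−p), giving p = 1/3.
Let C play s1 with probability q. R is indifferent when −14q − 10(1−q) = −9q − 11(1−q), giving q = 1/6.
The value is -14·(1/6) + (-10)·(5/6) = -32/3.

-32/3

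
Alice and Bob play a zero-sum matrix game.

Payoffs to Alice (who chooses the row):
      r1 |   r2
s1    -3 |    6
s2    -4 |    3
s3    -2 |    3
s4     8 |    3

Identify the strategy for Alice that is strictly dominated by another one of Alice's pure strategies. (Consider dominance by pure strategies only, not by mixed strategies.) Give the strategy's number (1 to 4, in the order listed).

Compare s2 with s1: -3 > -4, 6 > 3.
So s1 strictly dominates s2 for Alice; s2 is strictly dominated.

2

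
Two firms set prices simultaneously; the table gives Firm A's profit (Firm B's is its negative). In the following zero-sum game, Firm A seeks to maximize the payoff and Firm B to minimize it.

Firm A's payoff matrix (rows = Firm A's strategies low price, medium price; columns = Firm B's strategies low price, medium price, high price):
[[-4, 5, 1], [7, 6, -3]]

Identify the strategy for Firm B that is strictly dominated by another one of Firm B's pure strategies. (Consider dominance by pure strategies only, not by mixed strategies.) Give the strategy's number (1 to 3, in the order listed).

2

Firm B prefers columns that give Firm A less. Compare medium price with high price: 1 < 5, -3 < 6.
So high price strictly dominates medium price for Firm B; medium price is strictly dominated.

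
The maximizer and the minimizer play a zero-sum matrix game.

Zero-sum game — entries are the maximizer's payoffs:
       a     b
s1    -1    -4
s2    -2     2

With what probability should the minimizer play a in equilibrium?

6/7

Row minima are -4 and -2, so the maximizer's maximin is -2; column maxima are -1 and 2, so the minimizer's minimax is -1. These differ, so the equilibrium is in mixed strategies.
Let the minimizer play a with probability q. The maximizer is indifferent when −q − 4(1−q) = −2q + 2(1−q), giving q = 6/7.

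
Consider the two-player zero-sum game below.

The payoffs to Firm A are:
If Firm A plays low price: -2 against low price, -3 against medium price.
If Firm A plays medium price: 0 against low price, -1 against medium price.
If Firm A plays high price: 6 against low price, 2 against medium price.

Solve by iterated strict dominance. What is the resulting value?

Row low price is strictly dominated by row medium price (0>-2, -1>-3); eliminate low price.
Column low price is strictly dominated by medium price for Firm B (-1<0, 2<6); eliminate low price.
Row medium price is strictly dominated by row high price (2>-1); eliminate medium price.
Only (high price, medium price) remains, with payoff 2.

2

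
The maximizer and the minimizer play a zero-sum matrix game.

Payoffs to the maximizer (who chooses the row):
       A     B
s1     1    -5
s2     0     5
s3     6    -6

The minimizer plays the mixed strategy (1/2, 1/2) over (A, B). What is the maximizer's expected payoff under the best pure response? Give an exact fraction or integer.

5/2

s1: (1)·(1/2) + (-5)·(1/2) = -2.
s2: (0)·(1/2) + (5)·(1/2) = 5/2.
s3: (6)·(1/2) + (-6)·(1/2) = 0.
The best pure response is s2 with expected payoff 5/2.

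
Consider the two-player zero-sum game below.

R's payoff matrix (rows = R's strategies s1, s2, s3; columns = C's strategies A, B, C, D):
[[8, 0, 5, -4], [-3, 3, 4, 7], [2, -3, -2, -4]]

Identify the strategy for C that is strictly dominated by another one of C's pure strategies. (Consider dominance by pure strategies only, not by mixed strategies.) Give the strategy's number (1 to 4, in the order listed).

C prefers columns that give R less. Compare C with B: 0 < 5, 3 < 4, -3 < -2.
So B strictly dominates C for C; C is strictly dominated.

3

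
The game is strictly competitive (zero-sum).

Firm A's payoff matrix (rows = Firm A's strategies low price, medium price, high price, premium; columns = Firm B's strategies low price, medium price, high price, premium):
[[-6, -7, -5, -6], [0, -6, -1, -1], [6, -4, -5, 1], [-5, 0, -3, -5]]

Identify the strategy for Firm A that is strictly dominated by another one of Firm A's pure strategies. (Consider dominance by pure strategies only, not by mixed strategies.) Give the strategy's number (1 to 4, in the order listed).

Compare low price with medium price: 0 > -6, -6 > -7, -1 > -5, -1 > -6.
So medium price strictly dominates low price for Firm A; low price is strictly dominated.

1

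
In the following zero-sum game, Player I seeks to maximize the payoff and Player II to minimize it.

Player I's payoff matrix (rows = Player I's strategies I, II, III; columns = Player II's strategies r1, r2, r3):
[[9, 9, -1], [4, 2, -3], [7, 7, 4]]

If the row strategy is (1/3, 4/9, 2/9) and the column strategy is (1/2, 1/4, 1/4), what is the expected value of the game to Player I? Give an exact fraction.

13/3

Against (1/2, 1/4, 1/4), each row's expected payoff is I: 13/2; II: 7/4; III: 25/4.
Taking the (1/3, 4/9, 2/9)-weighted average: (1/3)·(13/2) + (4/9)·(7/4) + (2/9)·(25/4) = 13/3.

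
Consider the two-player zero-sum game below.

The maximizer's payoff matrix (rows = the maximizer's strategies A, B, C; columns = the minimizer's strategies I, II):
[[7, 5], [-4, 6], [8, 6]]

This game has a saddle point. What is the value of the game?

Row minima: 5, -4, 6 → the maximizer's maximin is 6.
Column maxima: 8, 6 → the minimizer's minimax is 6.
They coincide at (C, II), so the value is 6.

6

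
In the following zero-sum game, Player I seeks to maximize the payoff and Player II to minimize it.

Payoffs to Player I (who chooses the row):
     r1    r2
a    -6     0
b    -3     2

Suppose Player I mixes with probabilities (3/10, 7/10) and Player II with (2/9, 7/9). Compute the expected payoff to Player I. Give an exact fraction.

2/9

Against (2/9, 7/9), each row's expected payoff is a: -4/3; b: 8/9.
Taking the (3/10, 7/10)-weighted average: (3/10)·(-4/3) + (7/10)·(8/9) = 2/9.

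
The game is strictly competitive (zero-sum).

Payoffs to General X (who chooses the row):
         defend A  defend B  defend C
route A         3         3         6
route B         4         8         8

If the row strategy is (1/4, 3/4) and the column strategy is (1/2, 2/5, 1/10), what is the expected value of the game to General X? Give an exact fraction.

Against (1/2, 2/5, 1/10), each row's expected payoff is route A: 33/10; route B: 6.
Taking the (1/4, 3/4)-weighted average: (1/4)·(33/10) + (3/4)·(6) = 213/40.

213/40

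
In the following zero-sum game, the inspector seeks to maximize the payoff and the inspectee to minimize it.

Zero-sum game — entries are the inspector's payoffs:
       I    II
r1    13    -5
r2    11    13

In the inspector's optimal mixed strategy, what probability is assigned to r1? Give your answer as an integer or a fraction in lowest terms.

1/10

Row minima are -5 and 11, so the inspector's maximin is 11; column maxima are 13 and 13, so the inspectee's minimax is 13. These differ, so the equilibrium is in mixed strategies.
Let the inspector play r1 with probability p. The inspectee is indifferent when 13p + 11(1−p) = −5p + 13(1−p), giving p = 1/10.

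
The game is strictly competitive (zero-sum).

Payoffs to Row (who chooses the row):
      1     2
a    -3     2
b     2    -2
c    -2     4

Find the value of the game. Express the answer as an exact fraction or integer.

2/5

Row a is strictly dominated by row c, so Row never plays it.
The remaining 2×2 game on (b, c) × (1, 2) has no saddle point. Let Row play b with probability p; indifference gives 2p − 2(1−p) = −2p + 4(1−p), so p = 3/5.
Similarly Column's optimal q on 1 is 3/5, and the value is 2·(3/5) + (-2)·(2/5) = 2/5.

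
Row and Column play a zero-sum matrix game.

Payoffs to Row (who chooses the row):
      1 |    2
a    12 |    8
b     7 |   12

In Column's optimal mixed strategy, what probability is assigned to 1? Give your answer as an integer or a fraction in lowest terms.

Row minima are 8 and 7, so Row's maximin is 8; column maxima are 12 and 12, so Column's minimax is 12. These differ, so the equilibrium is in mixed strategies.
Let Column play 1 with probability q. Row is indifferent when 12q + 8(1−q) = 7q + 12(1−q), giving q = 4/9.

4/9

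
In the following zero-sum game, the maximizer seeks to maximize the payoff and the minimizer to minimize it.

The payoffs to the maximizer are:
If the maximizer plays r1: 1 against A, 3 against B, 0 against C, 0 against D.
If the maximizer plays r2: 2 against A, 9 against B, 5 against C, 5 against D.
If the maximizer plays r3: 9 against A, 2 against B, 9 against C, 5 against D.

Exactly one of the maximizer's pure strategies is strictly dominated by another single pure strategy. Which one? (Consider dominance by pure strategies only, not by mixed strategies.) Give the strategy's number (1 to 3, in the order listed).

Compare r1 with r2: 2 > 1, 9 > 3, 5 > 0, 5 > 0.
So r2 strictly dominates r1 for the maximizer; r1 is strictly dominated.

1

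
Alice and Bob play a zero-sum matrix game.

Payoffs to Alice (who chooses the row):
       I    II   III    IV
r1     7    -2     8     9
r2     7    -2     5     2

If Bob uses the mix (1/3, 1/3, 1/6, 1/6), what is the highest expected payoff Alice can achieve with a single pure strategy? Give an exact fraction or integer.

r1: (7)·(1/3) + (-2)·(1/3) + (8)·(1/6) + (9)·(1/6) = 9/2.
r2: (7)·(1/3) + (-2)·(1/3) + (5)·(1/6) + (2)·(1/6) = 17/6.
The best pure response is r1 with expected payoff 9/2.

9/2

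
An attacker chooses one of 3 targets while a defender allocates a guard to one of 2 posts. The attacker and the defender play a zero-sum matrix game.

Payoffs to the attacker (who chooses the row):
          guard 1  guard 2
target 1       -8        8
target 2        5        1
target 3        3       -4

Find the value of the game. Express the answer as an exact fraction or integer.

12/5

Row target 3 is strictly dominated by row target 2, so the attacker never plays it.
The remaining 2×2 game on (target 1, target 2) × (guard 1, guard 2) has no saddle point. Let the attacker play target 1 with probability p; indifference gives −8p + 5(1−p) = 8p + (1−p), so p = 1/5.
Similarly the defender's optimal q on guard 1 is 7/20, and the value is -8·(7/20) + (8)·(13/20) = 12/5.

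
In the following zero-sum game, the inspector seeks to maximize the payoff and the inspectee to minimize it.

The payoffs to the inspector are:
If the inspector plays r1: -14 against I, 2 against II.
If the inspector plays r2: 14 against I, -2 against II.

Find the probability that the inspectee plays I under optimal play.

1/8

Row minima are -14 and -2, so the inspector's maximin is -2; column maxima are 14 and 2, so the inspectee's minimax is 2. These differ, so the equilibrium is in mixed strategies.
Let the inspectee play I with probability q. The inspector is indifferent when −14q + 2(1−q) = 14q − 2(1−q), giving q = 1/8.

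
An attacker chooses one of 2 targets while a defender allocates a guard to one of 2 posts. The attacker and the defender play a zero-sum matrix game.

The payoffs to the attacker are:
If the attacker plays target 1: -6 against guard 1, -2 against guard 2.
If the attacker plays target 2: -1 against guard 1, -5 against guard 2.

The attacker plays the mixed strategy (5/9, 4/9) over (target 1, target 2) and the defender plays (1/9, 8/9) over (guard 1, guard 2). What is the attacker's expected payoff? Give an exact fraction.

-274/81

Against (1/9, 8/9), each row's expected payoff is target 1: -22/9; target 2: -41/9.
Taking the (5/9, 4/9)-weighted average: (5/9)·(-22/9) + (4/9)·(-41/9) = -274/81.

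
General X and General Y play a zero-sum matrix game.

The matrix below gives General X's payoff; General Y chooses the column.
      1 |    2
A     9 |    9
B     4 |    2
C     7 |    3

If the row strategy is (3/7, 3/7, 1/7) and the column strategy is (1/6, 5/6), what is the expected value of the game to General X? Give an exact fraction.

113/21

Against (1/6, 5/6), each row's expected payoff is A: 9; B: 7/3; C: 11/3.
Taking the (3/7, 3/7, 1/7)-weighted average: (3/7)·(9) + (3/7)·(7/3) + (1/7)·(11/3) = 113/21.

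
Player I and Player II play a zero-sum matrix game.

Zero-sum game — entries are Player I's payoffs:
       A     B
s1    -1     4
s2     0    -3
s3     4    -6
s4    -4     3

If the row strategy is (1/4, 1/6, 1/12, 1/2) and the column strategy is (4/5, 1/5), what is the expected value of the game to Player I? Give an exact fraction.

-37/30

Against (4/5, 1/5), each row's expected payoff is s1: 0; s2: -3/5; s3: 2; s4: -13/5.
Taking the (1/4, 1/6, 1/12, 1/2)-weighted average: (1/4)·(0) + (1/6)·(-3/5) + (1/12)·(2) + (1/2)·(-13/5) = -37/30.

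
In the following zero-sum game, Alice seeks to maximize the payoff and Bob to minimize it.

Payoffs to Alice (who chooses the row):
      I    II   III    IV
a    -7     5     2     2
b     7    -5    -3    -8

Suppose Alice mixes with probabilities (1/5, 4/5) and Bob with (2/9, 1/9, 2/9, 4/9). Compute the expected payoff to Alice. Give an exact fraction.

-113/45

Against (2/9, 1/9, 2/9, 4/9), each row's expected payoff is a: 1/3; b: -29/9.
Taking the (1/5, 4/5)-weighted average: (1/5)·(1/3) + (4/5)·(-29/9) = -113/45.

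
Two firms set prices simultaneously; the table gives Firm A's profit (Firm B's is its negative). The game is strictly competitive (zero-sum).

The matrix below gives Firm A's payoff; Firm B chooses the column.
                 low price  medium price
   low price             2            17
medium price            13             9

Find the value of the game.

203/19

Row minima are 2 and 9, so Firm A's maximin is 9; column maxima are 13 and 17, so Firm B's minimax is 13. These differ, so the equilibrium is in mixed strategies.
Let Firm A play low price with probability p. Firm B is indifferent when 2p + 13(1−p) = 17p + 9(1−p), giving p = 4/19.
Let Firm B play low price with probability q. Firm A is indifferent when 2q + 17(1−q) = 13q + 9(1−q), giving q = 8/19.
The value is 2·(8/19) + (17)·(11/19) = 203/19.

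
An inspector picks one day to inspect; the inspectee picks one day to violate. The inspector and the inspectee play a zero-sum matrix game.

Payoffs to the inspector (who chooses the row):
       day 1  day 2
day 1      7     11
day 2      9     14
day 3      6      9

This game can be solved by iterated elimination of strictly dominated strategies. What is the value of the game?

9

Row day 1 is strictly dominated by row day 2 (9>7, 14>11); eliminate day 1.
Column day 2 is strictly dominated by day 1 for the inspectee (9<14, 6<9); eliminate day 2.
Row day 3 is strictly dominated by row day 2 (9>6); eliminate day 3.
Only (day 2, day 1) remains, with payoff 9.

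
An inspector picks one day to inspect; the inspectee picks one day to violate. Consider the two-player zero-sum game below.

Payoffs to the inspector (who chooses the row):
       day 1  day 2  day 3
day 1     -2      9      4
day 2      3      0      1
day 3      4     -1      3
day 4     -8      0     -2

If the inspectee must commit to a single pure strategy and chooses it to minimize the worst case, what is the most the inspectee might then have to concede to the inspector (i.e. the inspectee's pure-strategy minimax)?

The worst case (largest entry) in each column is day 1: 4, day 2: 9, day 3: 4.
The best (smallest) of these is 4.

4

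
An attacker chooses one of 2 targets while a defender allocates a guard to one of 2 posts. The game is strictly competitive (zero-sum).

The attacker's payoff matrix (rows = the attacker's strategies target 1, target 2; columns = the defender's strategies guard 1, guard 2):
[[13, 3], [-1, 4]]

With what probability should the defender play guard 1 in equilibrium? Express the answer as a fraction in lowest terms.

1/15

Row minima are 3 and -1, so the attacker's maximin is 3; column maxima are 13 and 4, so the defender's minimax is 4. These differ, so the equilibrium is in mixed strategies.
Let the defender play guard 1 with probability q. The attacker is indifferent when 13q + 3(1−q) = −q + 4(1−q), giving q = 1/15.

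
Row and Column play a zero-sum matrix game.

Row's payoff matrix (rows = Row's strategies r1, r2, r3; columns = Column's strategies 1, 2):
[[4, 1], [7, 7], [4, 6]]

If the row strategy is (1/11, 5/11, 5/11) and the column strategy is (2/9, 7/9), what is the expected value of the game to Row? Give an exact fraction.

580/99

Against (2/9, 7/9), each row's expected payoff is r1: 5/3; r2: 7; r3: 50/9.
Taking the (1/11, 5/11, 5/11)-weighted average: (1/11)·(5/3) + (5/11)·(7) + (5/11)·(50/9) = 580/99.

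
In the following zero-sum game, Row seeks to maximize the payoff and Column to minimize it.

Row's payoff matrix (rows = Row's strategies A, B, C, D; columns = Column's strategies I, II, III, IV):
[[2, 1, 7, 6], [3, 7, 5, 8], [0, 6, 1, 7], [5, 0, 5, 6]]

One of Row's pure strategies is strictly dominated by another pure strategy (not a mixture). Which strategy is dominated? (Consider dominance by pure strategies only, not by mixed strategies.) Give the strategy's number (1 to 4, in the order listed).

3

Compare C with B: 3 > 0, 7 > 6, 5 > 1, 8 > 7.
So B strictly dominates C for Row; C is strictly dominated.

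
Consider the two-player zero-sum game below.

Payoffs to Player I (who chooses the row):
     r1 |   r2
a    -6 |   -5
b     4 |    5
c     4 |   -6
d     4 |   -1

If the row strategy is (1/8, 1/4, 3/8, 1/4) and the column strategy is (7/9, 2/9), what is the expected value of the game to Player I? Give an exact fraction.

Against (7/9, 2/9), each row's expected payoff is a: -52/9; b: 38/9; c: 16/9; d: 26/9.
Taking the (1/8, 1/4, 3/8, 1/4)-weighted average: (1/8)·(-52/9) + (1/4)·(38/9) + (3/8)·(16/9) + (1/4)·(26/9) = 31/18.

31/18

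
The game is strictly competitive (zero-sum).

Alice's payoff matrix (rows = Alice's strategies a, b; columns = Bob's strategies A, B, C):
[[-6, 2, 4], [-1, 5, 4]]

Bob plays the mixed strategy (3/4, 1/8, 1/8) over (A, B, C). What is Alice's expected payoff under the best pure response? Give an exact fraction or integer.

a: (-6)·(3/4) + (2)·(1/8) + (4)·(1/8) = -15/4.
b: (-1)·(3/4) + (5)·(1/8) + (4)·(1/8) = 3/8.
The best pure response is b with expected payoff 3/8.

3/8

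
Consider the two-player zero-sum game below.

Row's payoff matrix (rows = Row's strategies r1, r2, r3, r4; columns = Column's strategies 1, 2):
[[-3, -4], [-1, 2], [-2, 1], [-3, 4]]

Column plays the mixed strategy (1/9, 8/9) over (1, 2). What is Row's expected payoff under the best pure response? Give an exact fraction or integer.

29/9

r1: (-3)·(1/9) + (-4)·(8/9) = -35/9.
r2: (-1)·(1/9) + (2)·(8/9) = 5/3.
r3: (-2)·(1/9) + (1)·(8/9) = 2/3.
r4: (-3)·(1/9) + (4)·(8/9) = 29/9.
The best pure response is r4 with expected payoff 29/9.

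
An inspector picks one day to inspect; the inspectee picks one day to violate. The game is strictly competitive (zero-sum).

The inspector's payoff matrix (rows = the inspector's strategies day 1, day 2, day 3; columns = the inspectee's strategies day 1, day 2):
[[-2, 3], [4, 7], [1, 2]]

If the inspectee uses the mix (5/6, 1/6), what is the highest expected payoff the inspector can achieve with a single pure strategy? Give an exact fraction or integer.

9/2

day 1: (-2)·(5/6) + (3)·(1/6) = -7/6.
day 2: (4)·(5/6) + (7)·(1/6) = 9/2.
day 3: (1)·(5/6) + (2)·(1/6) = 7/6.
The best pure response is day 2 with expected payoff 9/2.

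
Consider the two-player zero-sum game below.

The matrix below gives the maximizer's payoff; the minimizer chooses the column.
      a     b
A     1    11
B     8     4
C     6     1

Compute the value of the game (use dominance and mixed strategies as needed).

Row C is strictly dominated by row B, so the maximizer never plays it.
The remaining 2×2 game on (A, B) × (a, b) has no saddle point. Let the maximizer play A with probability p; indifference gives p + 8(1−p) = 11p + 4(1−p), so p = 2/7.
Similarly the minimizer's optimal q on a is 1/2, and the value is 1·(1/2) + (11)·(1/2) = 6.

6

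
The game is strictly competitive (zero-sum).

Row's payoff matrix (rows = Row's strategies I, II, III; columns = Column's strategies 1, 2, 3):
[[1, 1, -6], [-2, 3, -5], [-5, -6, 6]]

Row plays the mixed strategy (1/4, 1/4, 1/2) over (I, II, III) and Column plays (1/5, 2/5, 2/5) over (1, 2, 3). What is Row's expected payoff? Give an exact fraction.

Against (1/5, 2/5, 2/5), each row's expected payoff is I: -9/5; II: -6/5; III: -1.
Taking the (1/4, 1/4, 1/2)-weighted average: (1/4)·(-9/5) + (1/4)·(-6/5) + (1/2)·(-1) = -5/4.

-5/4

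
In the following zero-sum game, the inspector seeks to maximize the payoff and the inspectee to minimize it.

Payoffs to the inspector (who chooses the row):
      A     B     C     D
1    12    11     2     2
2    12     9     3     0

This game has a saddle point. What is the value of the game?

Row minima: 2, 0 → the inspector's maximin is 2.
Column maxima: 12, 11, 3, 2 → the inspectee's minimax is 2.
They coincide at (1, D), so the value is 2.

2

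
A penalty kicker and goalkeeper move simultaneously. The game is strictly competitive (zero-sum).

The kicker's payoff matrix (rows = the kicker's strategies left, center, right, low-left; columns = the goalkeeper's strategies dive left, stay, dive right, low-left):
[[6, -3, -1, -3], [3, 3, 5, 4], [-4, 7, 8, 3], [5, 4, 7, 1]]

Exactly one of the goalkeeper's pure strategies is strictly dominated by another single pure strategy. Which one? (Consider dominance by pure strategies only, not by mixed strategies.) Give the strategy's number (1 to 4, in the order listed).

The goalkeeper prefers columns that give the kicker less. Compare dive right with stay: -3 < -1, 3 < 5, 7 < 8, 4 < 7.
So stay strictly dominates dive right for the goalkeeper; dive right is strictly dominated.

3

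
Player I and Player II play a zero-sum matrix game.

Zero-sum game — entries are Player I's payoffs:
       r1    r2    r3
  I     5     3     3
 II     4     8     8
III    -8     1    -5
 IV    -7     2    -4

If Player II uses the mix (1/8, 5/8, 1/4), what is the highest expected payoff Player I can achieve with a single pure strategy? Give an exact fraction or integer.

I: (5)·(1/8) + (3)·(5/8) + (3)·(1/4) = 13/4.
II: (4)·(1/8) + (8)·(5/8) + (8)·(1/4) = 15/2.
III: (-8)·(1/8) + (1)·(5/8) + (-5)·(1/4) = -13/8.
IV: (-7)·(1/8) + (2)·(5/8) + (-4)·(1/4) = -5/8.
The best pure response is II with expected payoff 15/2.

15/2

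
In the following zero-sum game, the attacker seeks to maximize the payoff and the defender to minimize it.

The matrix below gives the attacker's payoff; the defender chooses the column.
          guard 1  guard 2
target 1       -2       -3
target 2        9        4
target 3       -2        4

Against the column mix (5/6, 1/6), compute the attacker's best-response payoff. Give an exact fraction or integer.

49/6

target 1: (-2)·(5/6) + (-3)·(1/6) = -13/6.
target 2: (9)·(5/6) + (4)·(1/6) = 49/6.
target 3: (-2)·(5/6) + (4)·(1/6) = -1.
The best pure response is target 2 with expected payoff 49/6.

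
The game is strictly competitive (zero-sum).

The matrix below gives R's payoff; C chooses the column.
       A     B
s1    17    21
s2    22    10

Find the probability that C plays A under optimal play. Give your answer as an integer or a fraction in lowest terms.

Row minima are 17 and 10, so R's maximin is 17; column maxima are 22 and 21, so C's minimax is 21. These differ, so the equilibrium is in mixed strategies.
Let C play A with probability q. R is indifferent when 17q + 21(1−q) = 22q + 10(1−q), giving q = 11/16.

11/16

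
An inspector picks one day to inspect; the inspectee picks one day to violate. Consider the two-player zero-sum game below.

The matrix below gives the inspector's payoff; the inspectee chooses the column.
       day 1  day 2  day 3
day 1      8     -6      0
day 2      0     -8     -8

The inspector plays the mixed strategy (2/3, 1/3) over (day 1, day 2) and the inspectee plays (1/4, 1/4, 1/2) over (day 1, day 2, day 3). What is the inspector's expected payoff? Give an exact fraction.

Against (1/4, 1/4, 1/2), each row's expected payoff is day 1: 1/2; day 2: -6.
Taking the (2/3, 1/3)-weighted average: (2/3)·(1/2) + (1/3)·(-6) = -5/3.

-5/3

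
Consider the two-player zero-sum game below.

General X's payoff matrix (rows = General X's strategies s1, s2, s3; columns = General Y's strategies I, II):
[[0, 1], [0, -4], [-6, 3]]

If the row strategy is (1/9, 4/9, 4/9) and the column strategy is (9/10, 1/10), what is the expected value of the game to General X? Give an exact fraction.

-73/30

Against (9/10, 1/10), each row's expected payoff is s1: 1/10; s2: -2/5; s3: -51/10.
Taking the (1/9, 4/9, 4/9)-weighted average: (1/9)·(1/10) + (4/9)·(-2/5) + (4/9)·(-51/10) = -73/30.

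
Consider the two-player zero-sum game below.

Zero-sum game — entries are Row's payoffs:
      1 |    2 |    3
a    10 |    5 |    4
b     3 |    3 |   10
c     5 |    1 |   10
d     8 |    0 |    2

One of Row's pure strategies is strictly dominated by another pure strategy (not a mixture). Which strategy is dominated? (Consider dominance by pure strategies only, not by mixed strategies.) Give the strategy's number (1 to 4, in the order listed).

4

Compare d with a: 10 > 8, 5 > 0, 4 > 2.
So a strictly dominates d for Row; d is strictly dominated.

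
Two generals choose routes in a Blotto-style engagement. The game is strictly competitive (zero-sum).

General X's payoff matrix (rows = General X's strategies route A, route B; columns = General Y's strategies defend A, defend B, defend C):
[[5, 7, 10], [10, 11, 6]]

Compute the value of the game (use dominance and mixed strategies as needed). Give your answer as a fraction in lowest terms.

70/9

Column defend B is strictly dominated by defend A for General Y (it gives General X more in every row).
The remaining 2×2 game on (route A, route B) × (defend A, defend C) has no saddle point. Let General X play route A with probability p; indifference gives 5p + 10(1−p) = 10p + 6(1−p), so p = 4/9.
Similarly General Y's optimal q on defend A is 4/9, and the value is 5·(4/9) + (10)·(5/9) = 70/9.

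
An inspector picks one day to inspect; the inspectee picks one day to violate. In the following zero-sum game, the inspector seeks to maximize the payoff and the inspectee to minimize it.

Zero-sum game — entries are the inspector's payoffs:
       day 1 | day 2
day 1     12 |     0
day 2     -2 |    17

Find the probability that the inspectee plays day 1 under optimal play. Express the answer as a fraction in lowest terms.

17/31

Row minima are 0 and -2, so the inspector's maximin is 0; column maxima are 12 and 17, so the inspectee's minimax is 12. These differ, so the equilibrium is in mixed strategies.
Let the inspectee play day 1 with probability q. The inspector is indifferent when 12q = −2q + 17(1−q), giving q = 17/31.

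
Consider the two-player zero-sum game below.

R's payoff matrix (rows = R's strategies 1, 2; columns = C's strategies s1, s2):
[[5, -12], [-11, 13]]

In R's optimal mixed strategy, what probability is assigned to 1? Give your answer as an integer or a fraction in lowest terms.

24/41

Row minima are -12 and -11, so R's maximin is -11; column maxima are 5 and 13, so C's minimax is 5. These differ, so the equilibrium is in mixed strategies.
Let R play 1 with probability p. C is indifferent when 5p − 11(1−p) = −12p + 13(1−p), giving p = 24/41.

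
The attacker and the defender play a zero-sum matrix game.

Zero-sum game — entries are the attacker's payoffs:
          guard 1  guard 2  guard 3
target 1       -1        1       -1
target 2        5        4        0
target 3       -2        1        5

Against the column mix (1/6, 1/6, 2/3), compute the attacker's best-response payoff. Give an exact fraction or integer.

19/6

target 1: (-1)·(1/6) + (1)·(1/6) + (-1)·(2/3) = -2/3.
target 2: (5)·(1/6) + (4)·(1/6) + (0)·(2/3) = 3/2.
target 3: (-2)·(1/6) + (1)·(1/6) + (5)·(2/3) = 19/6.
The best pure response is target 3 with expected payoff 19/6.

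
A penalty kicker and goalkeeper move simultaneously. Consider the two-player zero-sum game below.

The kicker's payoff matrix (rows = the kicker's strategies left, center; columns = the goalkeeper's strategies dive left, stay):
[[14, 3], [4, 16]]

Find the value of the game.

212/23

Row minima are 3 and 4, so the kicker's maximin is 4; column maxima are 14 and 16, so the goalkeeper's minimax is 14. These differ, so the equilibrium is in mixed strategies.
Let the kicker play left with probability p. The goalkeeper is indifferent when 14p + 4(1−p) = 3p + 16(1−p), giving p = 12/23.
Let the goalkeeper play dive left with probability q. The kicker is indifferent when 14q + 3(1−q) = 4q + 16(1−q), giving q = 13/23.
The value is 14·(13/23) + (3)·(10/23) = 212/23.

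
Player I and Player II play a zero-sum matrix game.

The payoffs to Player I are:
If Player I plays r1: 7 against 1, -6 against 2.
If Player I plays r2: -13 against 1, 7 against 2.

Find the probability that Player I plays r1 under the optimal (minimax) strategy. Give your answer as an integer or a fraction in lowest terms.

Row minima are -6 and -13, so Player I's maximin is -6; column maxima are 7 and 7, so Player II's minimax is 7. These differ, so the equilibrium is in mixed strategies.
Let Player I play r1 with probability p. Player II is indifferent when 7p − 13(1−p) = −6p + 7(1−p), giving p = 20/33.

20/33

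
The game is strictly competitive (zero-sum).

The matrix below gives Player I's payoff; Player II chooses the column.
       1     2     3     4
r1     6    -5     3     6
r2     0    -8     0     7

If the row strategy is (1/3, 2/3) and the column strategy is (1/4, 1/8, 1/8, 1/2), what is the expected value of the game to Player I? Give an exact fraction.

37/12

Against (1/4, 1/8, 1/8, 1/2), each row's expected payoff is r1: 17/4; r2: 5/2.
Taking the (1/3, 2/3)-weighted average: (1/3)·(17/4) + (2/3)·(5/2) = 37/12.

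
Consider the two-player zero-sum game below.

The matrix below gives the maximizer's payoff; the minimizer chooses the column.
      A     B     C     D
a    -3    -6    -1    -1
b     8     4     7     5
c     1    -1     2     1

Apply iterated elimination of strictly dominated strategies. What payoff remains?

4

Row a is strictly dominated by row b (8>-3, 4>-6, 7>-1, 5>-1); eliminate a.
Column C is strictly dominated by B for the minimizer (4<7, -1<2); eliminate C.
Row c is strictly dominated by row b (8>1, 4>-1, 5>1); eliminate c.
Column D is strictly dominated by B for the minimizer (4<5); eliminate D.
Column A is strictly dominated by B for the minimizer (4<8); eliminate A.
Only (b, B) remains, with payoff 4.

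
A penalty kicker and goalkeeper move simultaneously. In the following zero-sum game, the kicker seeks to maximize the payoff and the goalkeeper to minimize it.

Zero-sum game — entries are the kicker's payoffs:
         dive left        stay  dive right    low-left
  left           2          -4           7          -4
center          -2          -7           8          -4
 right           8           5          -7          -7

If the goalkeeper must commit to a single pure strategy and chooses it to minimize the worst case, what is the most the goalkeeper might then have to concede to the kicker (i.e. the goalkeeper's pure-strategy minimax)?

The worst case (largest entry) in each column is dive left: 8, stay: 5, dive right: 8, low-left: -4.
The best (smallest) of these is -4.

-4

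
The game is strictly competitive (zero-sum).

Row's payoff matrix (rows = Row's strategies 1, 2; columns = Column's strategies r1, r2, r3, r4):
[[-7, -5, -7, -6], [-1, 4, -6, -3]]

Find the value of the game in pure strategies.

-6

Row minima: -7, -6 → Row's maximin is -6.
Column maxima: -1, 4, -6, -3 → Column's minimax is -6.
They coincide at (2, r3), so the value is -6.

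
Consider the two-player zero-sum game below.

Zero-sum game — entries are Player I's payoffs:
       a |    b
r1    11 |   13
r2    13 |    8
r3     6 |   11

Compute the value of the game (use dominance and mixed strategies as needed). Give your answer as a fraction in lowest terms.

81/7

Row r3 is strictly dominated by row r1, so Player I never plays it.
The remaining 2×2 game on (r1, r2) × (a, b) has no saddle point. Let Player I play r1 with probability p; indifference gives 11p + 13(1−p) = 13p + 8(1−p), so p = 5/7.
Similarly Player II's optimal q on a is 5/7, and the value is 11·(5/7) + (13)·(2/7) = 81/7.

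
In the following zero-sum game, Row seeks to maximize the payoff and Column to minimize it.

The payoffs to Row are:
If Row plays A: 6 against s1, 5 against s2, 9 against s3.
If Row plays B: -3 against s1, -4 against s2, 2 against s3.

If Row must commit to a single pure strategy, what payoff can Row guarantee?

The worst-case payoff for each row is A: 5, B: -4.
The best of these is 5.

5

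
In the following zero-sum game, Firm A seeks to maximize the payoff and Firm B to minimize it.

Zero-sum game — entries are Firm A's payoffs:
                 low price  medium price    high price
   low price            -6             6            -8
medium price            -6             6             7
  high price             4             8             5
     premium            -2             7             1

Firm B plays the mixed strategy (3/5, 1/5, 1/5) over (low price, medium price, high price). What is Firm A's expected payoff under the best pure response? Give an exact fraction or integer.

low price: (-6)·(3/5) + (6)·(1/5) + (-8)·(1/5) = -4.
medium price: (-6)·(3/5) + (6)·(1/5) + (7)·(1/5) = -1.
high price: (4)·(3/5) + (8)·(1/5) + (5)·(1/5) = 5.
premium: (-2)·(3/5) + (7)·(1/5) + (1)·(1/5) = 2/5.
The best pure response is high price with expected payoff 5.

5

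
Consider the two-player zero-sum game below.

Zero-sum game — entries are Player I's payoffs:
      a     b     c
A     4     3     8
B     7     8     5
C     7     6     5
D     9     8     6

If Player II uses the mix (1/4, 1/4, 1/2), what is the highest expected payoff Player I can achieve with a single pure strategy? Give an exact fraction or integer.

29/4

A: (4)·(1/4) + (3)·(1/4) + (8)·(1/2) = 23/4.
B: (7)·(1/4) + (8)·(1/4) + (5)·(1/2) = 25/4.
C: (7)·(1/4) + (6)·(1/4) + (5)·(1/2) = 23/4.
D: (9)·(1/4) + (8)·(1/4) + (6)·(1/2) = 29/4.
The best pure response is D with expected payoff 29/4.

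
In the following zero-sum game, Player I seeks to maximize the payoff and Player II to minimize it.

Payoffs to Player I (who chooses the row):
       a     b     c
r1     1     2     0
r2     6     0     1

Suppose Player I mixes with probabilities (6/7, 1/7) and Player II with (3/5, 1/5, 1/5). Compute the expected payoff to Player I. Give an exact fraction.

7/5

Against (3/5, 1/5, 1/5), each row's expected payoff is r1: 1; r2: 19/5.
Taking the (6/7, 1/7)-weighted average: (6/7)·(1) + (1/7)·(19/5) = 7/5.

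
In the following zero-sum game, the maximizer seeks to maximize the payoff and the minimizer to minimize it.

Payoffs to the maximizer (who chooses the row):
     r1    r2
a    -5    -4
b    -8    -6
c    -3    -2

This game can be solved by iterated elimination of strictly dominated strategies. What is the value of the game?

Column r2 is strictly dominated by r1 for the minimizer (-5<-4, -8<-6, -3<-2); eliminate r2.
Row a is strictly dominated by row c (-3>-5); eliminate a.
Row b is strictly dominated by row c (-3>-8); eliminate b.
Only (c, r1) remains, with payoff -3.

-3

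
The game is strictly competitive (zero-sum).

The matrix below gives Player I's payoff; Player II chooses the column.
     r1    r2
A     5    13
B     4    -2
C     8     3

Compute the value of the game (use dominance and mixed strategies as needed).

Row B is strictly dominated by row C, so Player I never plays it.
The remaining 2×2 game on (A, C) × (r1, r2) has no saddle point. Let Player I play A with probability p; indifference gives 5p + 8(1−p) = 13p + 3(1−p), so p = 5/13.
Similarly Player II's optimal q on r1 is 10/13, and the value is 5·(10/13) + (13)·(3/13) = 89/13.

89/13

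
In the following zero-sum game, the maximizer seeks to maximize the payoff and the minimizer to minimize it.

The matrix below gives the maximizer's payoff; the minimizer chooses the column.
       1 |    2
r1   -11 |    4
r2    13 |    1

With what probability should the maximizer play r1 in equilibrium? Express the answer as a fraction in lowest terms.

4/9

Row minima are -11 and 1, so the maximizer's maximin is 1; column maxima are 13 and 4, so the minimizer's minimax is 4. These differ, so the equilibrium is in mixed strategies.
Let the maximizer play r1 with probability p. The minimizer is indifferent when −11p + 13(1−p) = 4p + (1−p), giving p = 4/9.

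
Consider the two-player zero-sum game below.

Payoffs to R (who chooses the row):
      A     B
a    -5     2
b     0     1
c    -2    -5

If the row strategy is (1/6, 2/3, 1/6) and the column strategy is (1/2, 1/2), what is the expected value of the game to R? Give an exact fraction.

Against (1/2, 1/2), each row's expected payoff is a: -3/2; b: 1/2; c: -7/2.
Taking the (1/6, 2/3, 1/6)-weighted average: (1/6)·(-3/2) + (2/3)·(1/2) + (1/6)·(-7/2) = -1/2.

-1/2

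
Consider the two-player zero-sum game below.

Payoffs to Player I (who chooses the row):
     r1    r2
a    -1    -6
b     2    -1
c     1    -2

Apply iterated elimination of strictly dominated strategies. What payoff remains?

-1

Row a is strictly dominated by row b (2>-1, -1>-6); eliminate a.
Row c is strictly dominated by row b (2>1, -1>-2); eliminate c.
Column r1 is strictly dominated by r2 for Player II (-1<2); eliminate r1.
Only (b, r2) remains, with payoff -1.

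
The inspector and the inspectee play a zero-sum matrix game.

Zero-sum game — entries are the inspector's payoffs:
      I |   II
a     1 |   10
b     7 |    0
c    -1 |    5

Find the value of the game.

35/8

Row c is strictly dominated by row a, so the inspector never plays it.
The remaining 2×2 game on (a, b) × (I, II) has no saddle point. Let the inspector play a with probability p; indifference gives p + 7(1−p) = 10p, so p = 7/16.
Similarly the inspectee's optimal q on I is 5/8, and the value is 1·(5/8) + (10)·(3/8) = 35/8.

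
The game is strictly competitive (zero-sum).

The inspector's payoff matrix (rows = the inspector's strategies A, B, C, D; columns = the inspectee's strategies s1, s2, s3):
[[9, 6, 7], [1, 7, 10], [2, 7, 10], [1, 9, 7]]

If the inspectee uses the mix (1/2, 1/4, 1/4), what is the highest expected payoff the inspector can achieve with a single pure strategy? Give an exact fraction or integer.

31/4

A: (9)·(1/2) + (6)·(1/4) + (7)·(1/4) = 31/4.
B: (1)·(1/2) + (7)·(1/4) + (10)·(1/4) = 19/4.
C: (2)·(1/2) + (7)·(1/4) + (10)·(1/4) = 21/4.
D: (1)·(1/2) + (9)·(1/4) + (7)·(1/4) = 9/2.
The best pure response is A with expected payoff 31/4.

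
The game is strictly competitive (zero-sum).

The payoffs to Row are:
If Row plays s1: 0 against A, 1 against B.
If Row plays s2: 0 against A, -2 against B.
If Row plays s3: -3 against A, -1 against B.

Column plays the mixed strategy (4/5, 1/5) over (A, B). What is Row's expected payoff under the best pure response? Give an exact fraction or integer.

1/5

s1: (0)·(4/5) + (1)·(1/5) = 1/5.
s2: (0)·(4/5) + (-2)·(1/5) = -2/5.
s3: (-3)·(4/5) + (-1)·(1/5) = -13/5.
The best pure response is s1 with expected payoff 1/5.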